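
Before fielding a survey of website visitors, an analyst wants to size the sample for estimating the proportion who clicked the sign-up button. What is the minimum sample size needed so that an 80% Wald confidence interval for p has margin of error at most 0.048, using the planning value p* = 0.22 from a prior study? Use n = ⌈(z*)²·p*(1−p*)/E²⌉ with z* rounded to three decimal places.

n = 123

z* = 1.282 at the 80% level.
p*(1−p*) = 0.22·0.78 = 0.1716.
(z*)²·p*(1−p*)/E² = 1.643524·0.1716/0.002304 = 122.408.
⌈122.408⌉ = 123.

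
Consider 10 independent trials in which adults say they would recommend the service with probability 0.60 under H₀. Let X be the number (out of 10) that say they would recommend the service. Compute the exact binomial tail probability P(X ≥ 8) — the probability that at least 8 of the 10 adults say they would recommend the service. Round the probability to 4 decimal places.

X ~ Binomial(n=10, p=0.60).
P(X ≥ 8) = C(10,8)·0.60^8·0.40^2 + C(10,9)·0.60^9·0.40^1 + C(10,10)·0.60^10·0.40^0.
= 0.120932 + 0.040311 + 0.006047 = 0.1673.

P = 0.1673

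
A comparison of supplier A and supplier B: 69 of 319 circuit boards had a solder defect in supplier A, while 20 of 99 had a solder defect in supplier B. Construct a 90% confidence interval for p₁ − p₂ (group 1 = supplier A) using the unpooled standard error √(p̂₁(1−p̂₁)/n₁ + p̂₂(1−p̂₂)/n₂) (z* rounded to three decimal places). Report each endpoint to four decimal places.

(-0.0622, 0.0907)

p̂₁ = 69/319 = 0.21630, p̂₂ = 20/99 = 0.20202; p̂₁ − p̂₂ = 0.01428.
Unpooled SE = √(p̂₁(1−p̂₁)/n₁ + p̂₂(1−p̂₂)/n₂) = √(0.000531394 + 0.001628364) = 0.046473.
For 90% confidence, z* = 1.645. Margin = 1.645·0.046473 = 0.07645.
CI: 0.01428 ± 0.07645 = (-0.0622, 0.0907).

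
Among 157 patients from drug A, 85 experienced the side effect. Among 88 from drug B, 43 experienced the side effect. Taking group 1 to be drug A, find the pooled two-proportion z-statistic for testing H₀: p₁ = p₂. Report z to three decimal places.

z = 0.793

p̂₁ = 85/157 = 0.54140, p̂₂ = 43/88 = 0.48864.
Pooled p̂ = (85+43)/(157+88) = 128/245 = 0.52245.
Pooled SE = √[0.2494960·0.01773306] ≈ 0.066516.
z = 0.05276/0.066516 = 0.793.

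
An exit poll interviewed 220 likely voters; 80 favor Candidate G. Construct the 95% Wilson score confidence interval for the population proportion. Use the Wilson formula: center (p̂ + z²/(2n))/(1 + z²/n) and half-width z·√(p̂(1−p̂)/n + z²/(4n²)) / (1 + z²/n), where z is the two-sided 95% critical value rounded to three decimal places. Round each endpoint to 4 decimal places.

(0.3029, 0.4290)

Here p̂ = 80/220 = 0.36364 and z = 1.960 (z² = 3.841600).
1 + z²/n = 1.017462.
Center = (0.36364 + 0.008731)/1.017462 = 0.36598.
Radicand: p̂(1−p̂)/n + z²/(4n²) = 0.001051841 + 0.000019843 = 0.001071684.
Half-width = 1.960·√0.001071684/1.017462 = 0.06306.
CI: 0.36598 ± 0.06306 = (0.3029, 0.4290).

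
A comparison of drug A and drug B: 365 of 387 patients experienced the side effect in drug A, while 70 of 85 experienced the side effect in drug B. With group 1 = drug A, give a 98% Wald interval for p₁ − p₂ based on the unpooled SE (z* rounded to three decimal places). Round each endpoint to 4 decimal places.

p̂₁ = 365/387 = 0.94315, p̂₂ = 70/85 = 0.82353; p̂₁ − p̂₂ = 0.11962.
SE = √(0.000138542 + 0.001709750) = √0.001848292 = 0.042992.
The 98% critical value is z* = 2.326. Margin = 2.326·0.042992 = 0.10000.
So the interval runs from 0.0196 to 0.2196.

(0.0196, 0.2196)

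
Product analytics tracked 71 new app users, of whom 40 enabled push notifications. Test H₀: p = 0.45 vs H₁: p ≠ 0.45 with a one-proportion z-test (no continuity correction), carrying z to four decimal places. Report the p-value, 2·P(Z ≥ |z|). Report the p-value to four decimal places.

The sample proportion is 40/71 = 0.56338.
Under H₀, SE = √(p₀(1−p₀)/n) = √(0.45·0.55/71) = √0.003485915 = 0.059042.
Test statistic (full precision, shown to 4 dp): z = (40/71 − 0.45)/SE₀ ≈ 1.9203.
From the standard normal, 2·P(Z ≥ |z|) = 0.0548.

p-value = 0.0548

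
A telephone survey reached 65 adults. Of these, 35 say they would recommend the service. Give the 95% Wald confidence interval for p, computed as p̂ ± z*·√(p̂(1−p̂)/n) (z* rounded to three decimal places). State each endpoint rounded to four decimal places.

(0.4173, 0.6597)

p̂ = 35/65 = 0.53846.
Standard error of p̂: √(0.248521/65) = √0.003823396 = 0.061834.
The 95% critical value is z* = 1.960.
Margin of error: 1.960 × 0.061834 = 0.12119.
Interval: 0.53846 ± 0.12119 → (0.4173, 0.6597).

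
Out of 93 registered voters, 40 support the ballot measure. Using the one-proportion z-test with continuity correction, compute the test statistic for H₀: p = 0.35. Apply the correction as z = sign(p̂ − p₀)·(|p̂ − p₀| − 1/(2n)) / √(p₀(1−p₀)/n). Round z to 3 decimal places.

Sample proportion p̂ = 40/93 = 0.43011. p̂ − p₀ = 0.080108.
1/(2n) = 0.005376.
Corrected numerator: |0.080108| − 0.005376 = 0.074732.
Under H₀, SE = √(p₀(1−p₀)/n) = √(0.35·0.65/93) = √0.002446237 = 0.049459.
z = (+)0.074732/0.049459 = 1.511.

z = 1.511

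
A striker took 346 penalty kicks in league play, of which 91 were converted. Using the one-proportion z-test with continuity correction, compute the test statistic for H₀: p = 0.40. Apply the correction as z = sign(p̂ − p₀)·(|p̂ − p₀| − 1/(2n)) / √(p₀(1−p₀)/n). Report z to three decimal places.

p̂ = 91/346 = 0.26301. p̂ − p₀ = -0.136994.
1/(2n) = 0.001445.
Corrected numerator: |-0.136994| − 0.001445 = 0.135549.
SE₀ = √(0.40·0.60/346) = 0.026337.
z = (−)0.135549/0.026337 = -5.147.

z = -5.147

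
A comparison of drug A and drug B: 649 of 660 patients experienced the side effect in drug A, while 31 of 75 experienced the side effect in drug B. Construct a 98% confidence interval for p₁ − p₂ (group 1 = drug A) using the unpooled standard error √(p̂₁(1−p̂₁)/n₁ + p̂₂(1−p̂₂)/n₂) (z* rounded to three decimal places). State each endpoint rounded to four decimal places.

(0.4372, 0.7028)

p̂₁ = 0.98333, p̂₂ = 0.41333, so the observed difference is 0.57000.
SE = √(0.000024832 + 0.003233185) = √0.003258017 = 0.057079.
z* = 2.326 at the 98% level. Margin of error = 0.13277.
Interval: 0.57000 ± 0.13277 → (0.4372, 0.7028).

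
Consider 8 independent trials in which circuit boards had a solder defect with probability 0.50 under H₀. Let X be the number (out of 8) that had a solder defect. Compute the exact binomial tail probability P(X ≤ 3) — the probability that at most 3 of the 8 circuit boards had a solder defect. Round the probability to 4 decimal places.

X is binomial with n = 8 and p = 0.50.
P(X ≤ 3) = C(8,0)·0.50^0·0.50^8 + C(8,1)·0.50^1·0.50^7 + C(8,2)·0.50^2·0.50^6 + C(8,3)·0.50^3·0.50^5.
= 0.003906 + 0.031250 + 0.109375 + 0.218750 = 0.3633.

P = 0.3633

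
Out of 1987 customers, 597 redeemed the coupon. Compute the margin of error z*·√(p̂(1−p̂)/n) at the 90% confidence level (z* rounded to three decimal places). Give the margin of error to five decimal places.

p̂ = 597/1987 = 0.30045.
SE = √(p̂(1−p̂)/n) = √(0.210181/1987) = 0.010285.
z* = 1.645 at the 90% level.
Margin of error = z*·SE = 1.645 × 0.010285 = 0.01692.

ME = 0.01692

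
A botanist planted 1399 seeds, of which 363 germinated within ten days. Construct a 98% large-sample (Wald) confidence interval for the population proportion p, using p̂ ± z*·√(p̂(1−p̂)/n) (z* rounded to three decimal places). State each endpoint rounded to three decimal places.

(0.232, 0.287)

p̂ = 363/1399 = 0.25947.
Standard error of p̂: √(0.192146/1399) = √0.000137345 = 0.011719.
The 98% critical value is z* = 2.326.
Margin of error: 2.326 × 0.011719 = 0.02726.
CI: 0.25947 ± 0.02726 = (0.232, 0.287).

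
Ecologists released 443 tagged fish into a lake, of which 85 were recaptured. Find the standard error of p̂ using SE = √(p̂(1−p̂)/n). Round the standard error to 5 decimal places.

SE = 0.01871

Sample proportion p̂ = 85/443 = 0.19187.
p̂(1−p̂) = 0.155056.
SE = √(0.155056/443) = 0.01871.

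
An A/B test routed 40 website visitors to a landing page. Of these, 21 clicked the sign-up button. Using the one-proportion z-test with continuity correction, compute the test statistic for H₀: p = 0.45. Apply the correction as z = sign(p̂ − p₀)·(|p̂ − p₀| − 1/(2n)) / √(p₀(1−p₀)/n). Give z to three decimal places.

z = 0.795

With x = 21 successes in n = 40, p̂ = 0.52500. p̂ − p₀ = 0.075000.
1/(2n) = 0.012500.
Corrected numerator: |0.075000| − 0.012500 = 0.062500.
SE₀ = √(0.45·0.55/40) = 0.078661.
z = (+)0.062500/0.078661 = 0.795.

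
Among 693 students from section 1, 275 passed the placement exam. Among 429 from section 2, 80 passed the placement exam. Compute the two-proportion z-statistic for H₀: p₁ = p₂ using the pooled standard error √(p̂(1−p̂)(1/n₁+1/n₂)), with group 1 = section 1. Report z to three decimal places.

z = 7.362

Sample proportions: p̂₁ = 275/693 = 0.39683 and p̂₂ = 80/429 = 0.18648.
Pooling: p̂ = 355/1122 = 0.31640.
SE = √[p̂(1−p̂)(1/n₁+1/n₂)] = √[0.31640·0.68360·(1/693+1/429)] ≈ 0.028571.
z = (p̂₁ − p̂₂)/SE = (0.39683 − 0.18648)/0.028571 = 0.21035/0.028571 = 7.362.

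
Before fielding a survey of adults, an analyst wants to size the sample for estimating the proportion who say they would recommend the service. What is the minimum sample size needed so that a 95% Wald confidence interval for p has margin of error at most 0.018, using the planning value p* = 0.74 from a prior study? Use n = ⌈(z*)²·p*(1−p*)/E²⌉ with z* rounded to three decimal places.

For 95% confidence, z* = 1.960.
p*(1−p*) = 0.1924.
(z*)²·p*(1−p*)/E² = 3.841600·0.1924/0.000324 = 2281.246.
⌈2281.246⌉ = 2282.

n = 2282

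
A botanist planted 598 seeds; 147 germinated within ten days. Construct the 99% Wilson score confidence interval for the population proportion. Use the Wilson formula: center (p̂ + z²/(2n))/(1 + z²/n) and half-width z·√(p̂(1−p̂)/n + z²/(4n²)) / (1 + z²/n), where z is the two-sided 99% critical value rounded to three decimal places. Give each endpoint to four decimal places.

(0.2034, 0.2938)

p̂ = 147/598 = 0.24582; z = 2.576, so z² = 6.635776.
1 + z²/n = 1.011097.
Center = (0.24582 + 0.005548)/1.011097 = 0.24861.
Radicand: p̂(1−p̂)/n + z²/(4n²) = 0.000310020 + 0.000004639 = 0.000314659.
Half-width = z·√(radicand)/denom = 2.576·0.017739/1.011097 = 0.04519.
CI: 0.24861 ± 0.04519 = (0.2034, 0.2938).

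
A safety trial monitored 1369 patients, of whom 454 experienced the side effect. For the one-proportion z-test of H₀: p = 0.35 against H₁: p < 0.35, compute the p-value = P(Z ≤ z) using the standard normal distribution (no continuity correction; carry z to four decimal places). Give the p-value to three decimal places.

Sample proportion p̂ = 454/1369 = 0.33163.
Null standard error: √(0.35·0.65/1369) = √0.000166180 = 0.012891.
z = (p̂ − p₀)/SE = (454/1369 − 0.35)/0.012891 ≈ -1.4251.
From the standard normal, P(Z ≤ z) = 0.077.

p-value = 0.077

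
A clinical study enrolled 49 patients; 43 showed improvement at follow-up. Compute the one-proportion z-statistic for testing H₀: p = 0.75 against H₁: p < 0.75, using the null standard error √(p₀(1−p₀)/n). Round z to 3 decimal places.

z = 2.062

Sample proportion p̂ = 43/49 = 0.87755.
SE₀ = √(0.75·0.25/49) = 0.061859.
z = (0.87755 − 0.75)/0.061859 = 0.12755/0.061859 = 2.062.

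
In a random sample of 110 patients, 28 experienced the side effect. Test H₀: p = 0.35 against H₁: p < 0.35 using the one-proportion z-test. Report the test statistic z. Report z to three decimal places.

p̂ = 28/110 = 0.25455.
Under H₀, SE = √(p₀(1−p₀)/n) = √(0.35·0.65/110) = √0.002068182 = 0.045477.
z = (p̂ − p₀)/SE = (0.25455 − 0.35)/0.045477 = -2.099.

z = -2.099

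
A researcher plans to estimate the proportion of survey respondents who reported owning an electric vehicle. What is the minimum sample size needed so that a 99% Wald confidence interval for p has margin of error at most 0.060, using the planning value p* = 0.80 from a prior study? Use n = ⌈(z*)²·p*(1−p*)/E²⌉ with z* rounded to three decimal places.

n = 295

For 99% confidence, z* = 2.576.
p*(1−p*) = 0.80·0.20 = 0.1600.
(z*)²·p*(1−p*)/E² = 6.635776·0.1600/0.003600 = 294.923.
⌈294.923⌉ = 295.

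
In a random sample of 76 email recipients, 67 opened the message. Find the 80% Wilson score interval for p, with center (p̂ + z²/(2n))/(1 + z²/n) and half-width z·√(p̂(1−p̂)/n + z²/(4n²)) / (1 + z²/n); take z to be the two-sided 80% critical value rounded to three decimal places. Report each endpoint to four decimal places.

(0.8258, 0.9212)

p̂ = 67/76 = 0.88158; z = 1.282, so z² = 1.643524.
1 + z²/n = 1.021625.
Adjusted center: (0.88158 + z²/(2n))/1.021625 = 0.87350.
Radicand: p̂(1−p̂)/n + z²/(4n²) = 0.001373651 + 0.000071136 = 0.001444787.
Half-width = z·√(radicand)/denom = 1.282·0.038010/1.021625 = 0.04770.
Interval: 0.87350 ± 0.04770 → (0.8258, 0.9212).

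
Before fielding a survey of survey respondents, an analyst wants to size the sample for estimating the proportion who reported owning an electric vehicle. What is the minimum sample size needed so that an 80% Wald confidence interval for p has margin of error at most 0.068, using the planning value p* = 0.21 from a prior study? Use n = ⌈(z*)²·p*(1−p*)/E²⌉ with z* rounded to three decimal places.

The 80% critical value is z* = 1.282.
p*(1−p*) = 0.1659.
Required n before rounding: 1.643524 × 0.1659 / 0.068² = 58.966.
Rounding up, n = 59.

n = 59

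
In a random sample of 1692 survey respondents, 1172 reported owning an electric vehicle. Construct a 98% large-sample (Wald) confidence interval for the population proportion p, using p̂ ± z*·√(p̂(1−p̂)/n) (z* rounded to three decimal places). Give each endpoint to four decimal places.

(0.6666, 0.7188)

With x = 1172 successes in n = 1692, p̂ = 0.69267.
Standard error of p̂: √(0.212878/1692) = √0.000125814 = 0.011217.
z* = 2.326 at the 98% level.
Margin of error: 2.326 × 0.011217 = 0.02609.
So the interval runs from 0.6666 to 0.7188.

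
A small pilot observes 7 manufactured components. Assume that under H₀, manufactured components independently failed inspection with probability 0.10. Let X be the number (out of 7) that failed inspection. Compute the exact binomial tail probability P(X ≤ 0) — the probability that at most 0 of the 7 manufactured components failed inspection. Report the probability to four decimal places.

P = 0.4783

X is binomial with n = 7 and p = 0.10.
P(X ≤ 0) = C(7,0)·0.10^0·0.90^7.
= 0.478297 = 0.4783.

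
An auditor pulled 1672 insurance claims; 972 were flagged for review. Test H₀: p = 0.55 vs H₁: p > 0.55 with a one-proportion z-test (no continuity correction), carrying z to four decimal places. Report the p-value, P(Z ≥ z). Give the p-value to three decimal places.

The sample proportion is 972/1672 = 0.58134.
Null standard error: √(0.55·0.45/1672) = √0.000148026 = 0.012167.
z = (p̂ − p₀)/SE = (972/1672 − 0.55)/0.012167 ≈ 2.5759.
p-value = P(Z ≥ z) with z = 2.5759 → 0.005.

p-value = 0.005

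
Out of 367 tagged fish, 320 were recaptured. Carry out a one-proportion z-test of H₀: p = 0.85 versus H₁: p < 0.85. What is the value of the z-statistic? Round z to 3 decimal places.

z = 1.177

p̂ = 320/367 = 0.87193.
Under H₀, SE = √(p₀(1−p₀)/n) = √(0.85·0.15/367) = √0.000347411 = 0.018639.
z = (0.87193 − 0.85)/0.018639 = 0.02193/0.018639 = 1.177.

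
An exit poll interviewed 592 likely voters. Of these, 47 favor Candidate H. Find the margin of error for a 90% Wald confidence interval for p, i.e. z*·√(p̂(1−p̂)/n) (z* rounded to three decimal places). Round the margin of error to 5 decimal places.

Sample proportion p̂ = 47/592 = 0.07939.
SE(p̂) = √(0.07939·0.92061/592) = 0.011111.
The 90% critical value is z* = 1.645.
ME = 1.645·0.011111 = 0.01828.

ME = 0.01828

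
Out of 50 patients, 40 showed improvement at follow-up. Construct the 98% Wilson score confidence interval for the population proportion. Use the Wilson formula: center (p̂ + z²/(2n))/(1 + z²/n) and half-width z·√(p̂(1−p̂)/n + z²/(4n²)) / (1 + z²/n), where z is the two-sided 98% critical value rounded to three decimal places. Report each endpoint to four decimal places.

(0.6423, 0.8991)

p̂ = 40/50 = 0.80000; z = 2.326, so z² = 5.410276.
Denominator 1 + z²/n = 1 + 5.410276/50 = 1.108206.
Center = (0.80000 + 0.054103)/1.108206 = 0.77071.
Radicand: p̂(1−p̂)/n + z²/(4n²) = 0.003200000 + 0.000541028 = 0.003741028.
Half-width = z·√(radicand)/denom = 2.326·0.061164/1.108206 = 0.12838.
CI: 0.77071 ± 0.12838 = (0.6423, 0.8991).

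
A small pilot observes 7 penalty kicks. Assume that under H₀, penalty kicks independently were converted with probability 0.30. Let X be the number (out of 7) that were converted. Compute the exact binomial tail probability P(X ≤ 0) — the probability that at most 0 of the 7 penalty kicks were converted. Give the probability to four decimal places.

P = 0.0824

X ~ Binomial(n=7, p=0.30).
P(X ≤ 0) = C(7,0)·0.30^0·0.70^7.
= 0.082354 = 0.0824.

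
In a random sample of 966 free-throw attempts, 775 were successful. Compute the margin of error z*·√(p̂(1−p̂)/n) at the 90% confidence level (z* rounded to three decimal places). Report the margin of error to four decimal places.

Sample proportion p̂ = 775/966 = 0.80228.
SE(p̂) = √(0.80228·0.19772/966) = 0.012815.
For 90% confidence, z* = 1.645.
Margin of error = z*·SE = 1.645 × 0.012815 = 0.0211.

ME = 0.0211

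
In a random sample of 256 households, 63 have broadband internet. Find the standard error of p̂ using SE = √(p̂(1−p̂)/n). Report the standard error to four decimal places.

SE = 0.0269

Sample proportion p̂ = 63/256 = 0.24609.
p̂(1−p̂) = 0.185530.
Dividing by n and taking the root: √0.000724727 = 0.0269.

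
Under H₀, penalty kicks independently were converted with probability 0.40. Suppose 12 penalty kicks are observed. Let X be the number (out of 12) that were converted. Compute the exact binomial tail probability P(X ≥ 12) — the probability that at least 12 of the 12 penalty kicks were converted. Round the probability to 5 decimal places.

X ~ Binomial(n=12, p=0.40).
P(X ≥ 12) = C(12,12)·0.40^12·0.60^0.
= 0.000017 = 0.00002.

P = 0.00002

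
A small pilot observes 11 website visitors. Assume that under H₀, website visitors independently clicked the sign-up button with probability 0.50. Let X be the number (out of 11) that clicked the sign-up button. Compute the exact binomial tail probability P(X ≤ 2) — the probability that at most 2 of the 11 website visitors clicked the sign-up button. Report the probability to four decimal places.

P = 0.0327

X ~ Binomial(n=11, p=0.50).
P(X ≤ 2) = C(11,0)·0.50^0·0.50^11 + C(11,1)·0.50^1·0.50^10 + C(11,2)·0.50^2·0.50^9.
= 0.000488 + 0.005371 + 0.026855 = 0.0327.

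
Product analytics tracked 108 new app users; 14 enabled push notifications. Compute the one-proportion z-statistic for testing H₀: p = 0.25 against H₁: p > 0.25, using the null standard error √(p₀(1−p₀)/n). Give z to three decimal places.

z = -2.889

Sample proportion p̂ = 14/108 = 0.12963.
Under H₀, SE = √(p₀(1−p₀)/n) = √(0.25·0.75/108) = √0.001736111 = 0.041667.
z = (p̂ − p₀)/SE = (0.12963 − 0.25)/0.041667 = -2.889.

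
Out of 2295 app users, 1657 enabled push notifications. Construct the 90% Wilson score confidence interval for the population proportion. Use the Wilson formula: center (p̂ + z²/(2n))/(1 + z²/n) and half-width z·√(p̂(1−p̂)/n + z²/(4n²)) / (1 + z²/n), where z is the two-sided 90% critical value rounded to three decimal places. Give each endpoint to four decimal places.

Here p̂ = 1657/2295 = 0.72200 and z = 1.645 (z² = 2.706025).
Denominator 1 + z²/n = 1 + 2.706025/2295 = 1.001179.
Adjusted center: (0.72200 + z²/(2n))/1.001179 = 0.72174.
Radicand: p̂(1−p̂)/n + z²/(4n²) = 0.000087457 + 0.000000128 = 0.000087585.
Half-width = 1.645·√0.000087585/1.001179 = 0.01538.
CI: 0.72174 ± 0.01538 = (0.7064, 0.7371).

(0.7064, 0.7371)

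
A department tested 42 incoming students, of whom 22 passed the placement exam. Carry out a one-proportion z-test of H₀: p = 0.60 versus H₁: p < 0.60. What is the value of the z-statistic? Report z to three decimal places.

p̂ = 22/42 = 0.52381.
Null standard error: √(0.60·0.40/42) = √0.005714286 = 0.075593.
z = (0.52381 − 0.60)/0.075593 = -0.07619/0.075593 = -1.008.

z = -1.008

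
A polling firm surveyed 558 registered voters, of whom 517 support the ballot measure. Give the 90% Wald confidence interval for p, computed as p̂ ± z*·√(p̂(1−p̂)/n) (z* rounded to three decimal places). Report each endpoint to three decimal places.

With x = 517 successes in n = 558, p̂ = 0.92652.
SE(p̂) = √(0.92652·0.07348/558) = 0.011046.
z* = 1.645 at the 90% level.
Margin of error: 1.645 × 0.011046 = 0.01817.
CI: 0.92652 ± 0.01817 = (0.908, 0.945).

(0.908, 0.945)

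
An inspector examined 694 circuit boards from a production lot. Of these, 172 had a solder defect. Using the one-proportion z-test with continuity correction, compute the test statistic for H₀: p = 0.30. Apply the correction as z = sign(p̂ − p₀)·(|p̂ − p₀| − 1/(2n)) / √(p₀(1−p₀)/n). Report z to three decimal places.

Sample proportion p̂ = 172/694 = 0.24784. p̂ − p₀ = -0.052161.
1/(2n) = 0.000720.
Corrected numerator: |-0.052161| − 0.000720 = 0.051441.
SE₀ = √(0.30·0.70/694) = 0.017395.
z = (−)0.051441/0.017395 = -2.957.

z = -2.957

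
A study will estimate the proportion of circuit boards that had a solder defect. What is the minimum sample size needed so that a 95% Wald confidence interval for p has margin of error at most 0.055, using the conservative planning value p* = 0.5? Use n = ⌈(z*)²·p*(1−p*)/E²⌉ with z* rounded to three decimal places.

The 95% critical value is z* = 1.960.
p*(1−p*) = 0.2500.
Required n before rounding: 3.841600 × 0.2500 / 0.055² = 317.488.
Rounding up, n = 318.

n = 318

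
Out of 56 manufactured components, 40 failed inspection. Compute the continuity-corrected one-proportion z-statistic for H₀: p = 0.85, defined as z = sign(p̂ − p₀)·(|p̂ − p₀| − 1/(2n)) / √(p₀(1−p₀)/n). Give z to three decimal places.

z = -2.657

p̂ = 40/56 = 0.71429. p̂ − p₀ = -0.135714.
Continuity correction 1/(2n) = 1/112 = 0.008929.
Corrected numerator: |-0.135714| − 0.008929 = 0.126785.
SE₀ = √(0.85·0.15/56) = 0.047716.
z = −0.126785/0.047716 = -2.657.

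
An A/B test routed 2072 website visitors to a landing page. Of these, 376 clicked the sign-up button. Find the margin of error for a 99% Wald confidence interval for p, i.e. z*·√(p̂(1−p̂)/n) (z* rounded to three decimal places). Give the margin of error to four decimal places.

ME = 0.0218

With x = 376 successes in n = 2072, p̂ = 0.18147.
Standard error of p̂: √(0.148537/2072) = √0.000071688 = 0.008467.
For 99% confidence, z* = 2.576.
So ME = 0.0218.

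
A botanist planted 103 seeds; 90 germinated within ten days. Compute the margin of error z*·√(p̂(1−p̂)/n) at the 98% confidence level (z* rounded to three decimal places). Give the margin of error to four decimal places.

p̂ = 90/103 = 0.87379.
Standard error of p̂: √(0.110284/103) = √0.001070716 = 0.032722.
The 98% critical value is z* = 2.326.
Margin of error = z*·SE = 2.326 × 0.032722 = 0.0761.

ME = 0.0761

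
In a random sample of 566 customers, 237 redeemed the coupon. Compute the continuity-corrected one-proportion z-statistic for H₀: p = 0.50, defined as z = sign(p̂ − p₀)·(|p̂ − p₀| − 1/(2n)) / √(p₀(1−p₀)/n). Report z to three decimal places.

p̂ = 237/566 = 0.41873. p̂ − p₀ = -0.081272.
1/(2n) = 0.000883.
Corrected numerator: |-0.081272| − 0.000883 = 0.080389.
Null standard error: √(0.50·0.50/566) = √0.000441696 = 0.021017.
z = −0.080389/0.021017 = -3.825.

z = -3.825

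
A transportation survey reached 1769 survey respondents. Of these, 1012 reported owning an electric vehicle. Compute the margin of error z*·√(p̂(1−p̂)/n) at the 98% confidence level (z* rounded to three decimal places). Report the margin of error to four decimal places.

ME = 0.0274

Sample proportion p̂ = 1012/1769 = 0.57207.
SE(p̂) = √(0.57207·0.42793/1769) = 0.011764.
The 98% critical value is z* = 2.326.
Margin of error = z*·SE = 2.326 × 0.011764 = 0.0274.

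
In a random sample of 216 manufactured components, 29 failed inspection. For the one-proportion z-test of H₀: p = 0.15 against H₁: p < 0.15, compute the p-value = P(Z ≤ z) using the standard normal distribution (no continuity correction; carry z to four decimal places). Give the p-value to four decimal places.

p-value = 0.2585

Sample proportion p̂ = 29/216 = 0.13426.
Under H₀, SE = √(p₀(1−p₀)/n) = √(0.15·0.85/216) = √0.000590278 = 0.024296.
Test statistic (full precision, shown to 4 dp): z = (29/216 − 0.15)/SE₀ ≈ -0.6479.
From the standard normal, P(Z ≤ z) = 0.2585.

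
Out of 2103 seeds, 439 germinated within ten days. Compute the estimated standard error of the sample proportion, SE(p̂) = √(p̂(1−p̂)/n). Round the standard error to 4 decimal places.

The sample proportion is 439/2103 = 0.20875.
p̂(1−p̂) = 0.165173.
Dividing by n and taking the root: √0.000078542 = 0.0089.

SE = 0.0089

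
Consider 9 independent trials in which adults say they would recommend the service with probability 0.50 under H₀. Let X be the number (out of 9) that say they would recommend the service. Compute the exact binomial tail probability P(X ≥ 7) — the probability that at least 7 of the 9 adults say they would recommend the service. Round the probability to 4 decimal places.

X is binomial with n = 9 and p = 0.50.
P(X ≥ 7) = C(9,7)·0.50^7·0.50^2 + C(9,8)·0.50^8·0.50^1 + C(9,9)·0.50^9·0.50^0.
= 0.070312 + 0.017578 + 0.001953 = 0.0898.

P = 0.0898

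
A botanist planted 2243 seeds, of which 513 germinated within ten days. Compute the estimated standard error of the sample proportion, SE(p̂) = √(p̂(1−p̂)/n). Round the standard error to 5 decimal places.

SE = 0.00887

p̂ = 513/2243 = 0.22871.
p̂(1−p̂) = 0.22871·0.77129 = 0.176402.
SE = √(0.176402/2243) = √0.000078646 = 0.00887.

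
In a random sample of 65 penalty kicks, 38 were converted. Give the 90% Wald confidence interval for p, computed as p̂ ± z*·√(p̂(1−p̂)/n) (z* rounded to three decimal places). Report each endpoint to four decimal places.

(0.4841, 0.6852)

Sample proportion p̂ = 38/65 = 0.58462.
Standard error of p̂: √(0.242840/65) = √0.003736004 = 0.061123.
For 90% confidence, z* = 1.645.
Margin = 1.645·0.061123 = 0.10055.
So the interval runs from 0.4841 to 0.6852.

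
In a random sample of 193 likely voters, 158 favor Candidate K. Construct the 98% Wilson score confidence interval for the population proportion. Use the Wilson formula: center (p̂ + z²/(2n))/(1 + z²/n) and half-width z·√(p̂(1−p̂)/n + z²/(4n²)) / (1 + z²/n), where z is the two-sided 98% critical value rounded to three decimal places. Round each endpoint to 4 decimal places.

(0.7457, 0.8742)

p̂ = 158/193 = 0.81865; z = 2.326, so z² = 5.410276.
Denominator 1 + z²/n = 1 + 5.410276/193 = 1.028033.
Adjusted center: (0.81865 + z²/(2n))/1.028033 = 0.80996.
Radicand: p̂(1−p̂)/n + z²/(4n²) = 0.000769225 + 0.000036312 = 0.000805537.
Half-width = z·√(radicand)/denom = 2.326·0.028382/1.028033 = 0.06422.
So the interval runs from 0.7457 to 0.8742.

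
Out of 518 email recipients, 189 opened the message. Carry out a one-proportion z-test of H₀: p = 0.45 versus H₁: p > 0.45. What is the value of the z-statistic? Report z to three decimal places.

p̂ = 189/518 = 0.36486.
Under H₀, SE = √(p₀(1−p₀)/n) = √(0.45·0.55/518) = √0.000477799 = 0.021859.
Test statistic: z = -0.08514/0.021859 = -3.895.

z = -3.895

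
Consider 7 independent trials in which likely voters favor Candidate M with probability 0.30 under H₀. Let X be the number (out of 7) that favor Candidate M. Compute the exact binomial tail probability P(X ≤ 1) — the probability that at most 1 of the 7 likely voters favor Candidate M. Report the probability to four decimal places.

X ~ Binomial(n=7, p=0.30).
P(X ≤ 1) = C(7,0)·0.30^0·0.70^7 + C(7,1)·0.30^1·0.70^6.
= 0.082354 + 0.247063 = 0.3294.

P = 0.3294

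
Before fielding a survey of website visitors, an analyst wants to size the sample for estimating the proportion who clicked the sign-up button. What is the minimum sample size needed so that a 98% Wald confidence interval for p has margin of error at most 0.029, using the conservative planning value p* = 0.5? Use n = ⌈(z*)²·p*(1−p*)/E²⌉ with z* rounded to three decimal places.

For 98% confidence, z* = 2.326.
p*(1−p*) = 0.50·0.50 = 0.2500.
(z*)²·p*(1−p*)/E² = 5.410276·0.2500/0.000841 = 1608.287.
Rounding up, n = 1609.

n = 1609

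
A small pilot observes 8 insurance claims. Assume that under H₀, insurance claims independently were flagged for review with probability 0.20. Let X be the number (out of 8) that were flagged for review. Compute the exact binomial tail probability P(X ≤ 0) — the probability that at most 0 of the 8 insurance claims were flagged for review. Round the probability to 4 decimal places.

P = 0.1678

X ~ Binomial(n=8, p=0.20).
P(X ≤ 0) = C(8,0)·0.20^0·0.80^8.
= 0.167772 = 0.1678.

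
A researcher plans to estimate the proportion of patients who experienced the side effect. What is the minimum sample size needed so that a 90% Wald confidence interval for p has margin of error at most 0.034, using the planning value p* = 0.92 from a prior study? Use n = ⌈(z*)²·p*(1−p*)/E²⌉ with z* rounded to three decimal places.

The 90% critical value is z* = 1.645.
p*(1−p*) = 0.92·0.08 = 0.0736.
(z*)²·p*(1−p*)/E² = 2.706025·0.0736/0.001156 = 172.287.
⌈172.287⌉ = 173.

n = 173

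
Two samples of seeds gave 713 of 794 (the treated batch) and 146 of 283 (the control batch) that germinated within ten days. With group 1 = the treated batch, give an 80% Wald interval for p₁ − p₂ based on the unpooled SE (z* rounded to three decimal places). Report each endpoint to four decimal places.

p̂₁ = 713/794 = 0.89798, p̂₂ = 146/283 = 0.51590; p̂₁ − p̂₂ = 0.38208.
SE = √(0.000115375 + 0.000882499) = √0.000997874 = 0.031589.
z* = 1.282 at the 80% level. Margin = 1.282·0.031589 = 0.04050.
CI: 0.38208 ± 0.04050 = (0.3416, 0.4226).

(0.3416, 0.4226)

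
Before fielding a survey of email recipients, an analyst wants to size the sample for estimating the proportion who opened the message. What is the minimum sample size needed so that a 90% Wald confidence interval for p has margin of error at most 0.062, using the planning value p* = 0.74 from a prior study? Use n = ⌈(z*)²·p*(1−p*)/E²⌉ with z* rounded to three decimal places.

n = 136

The 90% critical value is z* = 1.645.
p*(1−p*) = 0.1924.
(z*)²·p*(1−p*)/E² = 2.706025·0.1924/0.003844 = 135.442.
Rounding up, n = 136.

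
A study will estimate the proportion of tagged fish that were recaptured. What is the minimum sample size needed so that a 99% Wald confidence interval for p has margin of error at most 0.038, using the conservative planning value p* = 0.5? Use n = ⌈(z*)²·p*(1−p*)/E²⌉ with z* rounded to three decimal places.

n = 1149

For 99% confidence, z* = 2.576.
p*(1−p*) = 0.50·0.50 = 0.2500.
Required n before rounding: 6.635776 × 0.2500 / 0.038² = 1148.853.
Rounding up, n = 1149.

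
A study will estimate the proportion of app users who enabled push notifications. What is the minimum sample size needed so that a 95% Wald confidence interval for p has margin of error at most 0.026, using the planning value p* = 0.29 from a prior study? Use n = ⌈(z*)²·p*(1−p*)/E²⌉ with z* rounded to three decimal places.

The 95% critical value is z* = 1.960.
p*(1−p*) = 0.29·0.71 = 0.2059.
Required n before rounding: 3.841600 × 0.2059 / 0.026² = 1170.097.
⌈1170.097⌉ = 1171.

n = 1171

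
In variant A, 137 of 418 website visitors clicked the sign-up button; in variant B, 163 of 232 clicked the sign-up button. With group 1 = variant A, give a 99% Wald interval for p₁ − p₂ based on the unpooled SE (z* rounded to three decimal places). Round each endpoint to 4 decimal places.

p̂₁ = 137/418 = 0.32775, p̂₂ = 163/232 = 0.70259; p̂₁ − p̂₂ = -0.37484.
Unpooled SE = √(p̂₁(1−p̂₁)/n₁ + p̂₂(1−p̂₂)/n₂) = √(0.000527106 + 0.000900685) = 0.037786.
z* = 2.576 at the 99% level. Margin = 2.576·0.037786 = 0.09734.
So the interval runs from -0.4722 to -0.2775.

(-0.4722, -0.2775)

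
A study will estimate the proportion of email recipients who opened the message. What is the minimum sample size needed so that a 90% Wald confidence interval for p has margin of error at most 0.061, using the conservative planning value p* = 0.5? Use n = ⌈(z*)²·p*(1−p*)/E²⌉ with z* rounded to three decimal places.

For 90% confidence, z* = 1.645.
p*(1−p*) = 0.2500.
Required n before rounding: 2.706025 × 0.2500 / 0.061² = 181.808.
Rounding up, n = 182.

n = 182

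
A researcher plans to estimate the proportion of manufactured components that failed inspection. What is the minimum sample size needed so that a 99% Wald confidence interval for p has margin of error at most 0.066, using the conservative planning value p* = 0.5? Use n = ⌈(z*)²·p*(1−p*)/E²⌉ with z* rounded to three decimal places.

For 99% confidence, z* = 2.576.
p*(1−p*) = 0.50·0.50 = 0.2500.
Required n before rounding: 6.635776 × 0.2500 / 0.066² = 380.841.
Rounding up, n = 381.

n = 381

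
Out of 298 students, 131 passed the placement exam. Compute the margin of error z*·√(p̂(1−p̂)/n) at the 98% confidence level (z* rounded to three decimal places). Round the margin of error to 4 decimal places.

ME = 0.0669

p̂ = 131/298 = 0.43960.
Standard error of p̂: √(0.246352/298) = √0.000826683 = 0.028752.
For 98% confidence, z* = 2.326.
Margin of error = z*·SE = 2.326 × 0.028752 = 0.0669.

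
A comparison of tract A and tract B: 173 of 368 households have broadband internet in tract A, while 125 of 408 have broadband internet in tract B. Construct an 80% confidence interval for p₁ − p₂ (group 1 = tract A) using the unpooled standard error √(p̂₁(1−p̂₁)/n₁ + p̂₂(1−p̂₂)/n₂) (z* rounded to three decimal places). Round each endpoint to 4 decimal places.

(0.1194, 0.2081)

p̂₁ = 173/368 = 0.47011, p̂₂ = 125/408 = 0.30637; p̂₁ − p̂₂ = 0.16374.
Unpooled SE = √(p̂₁(1−p̂₁)/n₁ + p̂₂(1−p̂₂)/n₂) = √(0.000676920 + 0.000520854) = 0.034609.
The 80% critical value is z* = 1.282. Margin = 1.282·0.034609 = 0.04437.
So the interval runs from 0.1194 to 0.2081.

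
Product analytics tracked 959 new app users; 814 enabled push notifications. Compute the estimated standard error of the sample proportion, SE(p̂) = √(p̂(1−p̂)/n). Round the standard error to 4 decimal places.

SE = 0.0116

With x = 814 successes in n = 959, p̂ = 0.84880.
p̂(1−p̂) = 0.84880·0.15120 = 0.128339.
Dividing by n and taking the root: √0.000133826 = 0.0116.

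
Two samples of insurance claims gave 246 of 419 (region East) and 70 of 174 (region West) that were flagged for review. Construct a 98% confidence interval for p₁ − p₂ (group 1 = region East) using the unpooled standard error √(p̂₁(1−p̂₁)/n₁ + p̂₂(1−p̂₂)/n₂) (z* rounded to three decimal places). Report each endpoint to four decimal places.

p̂₁ = 246/419 = 0.58711, p̂₂ = 70/174 = 0.40230; p̂₁ − p̂₂ = 0.18481.
Unpooled SE = √(p̂₁(1−p̂₁)/n₁ + p̂₂(1−p̂₂)/n₂) = √(0.000578548 + 0.001381922) = 0.044277.
The 98% critical value is z* = 2.326. Margin = 2.326·0.044277 = 0.10299.
CI: 0.18481 ± 0.10299 = (0.0818, 0.2878).

(0.0818, 0.2878)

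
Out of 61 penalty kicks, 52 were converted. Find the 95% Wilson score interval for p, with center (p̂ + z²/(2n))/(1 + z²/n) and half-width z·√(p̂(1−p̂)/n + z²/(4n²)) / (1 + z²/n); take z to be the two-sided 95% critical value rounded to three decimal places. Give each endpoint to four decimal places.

(0.7428, 0.9204)

p̂ = 52/61 = 0.85246; z = 1.960, so z² = 3.841600.
1 + z²/n = 1.062977.
Center = (0.85246 + 0.031489)/1.062977 = 0.83158.
Radicand: p̂(1−p̂)/n + z²/(4n²) = 0.002061847 + 0.000258103 = 0.002319950.
Half-width = z·√(radicand)/denom = 1.960·0.048166/1.062977 = 0.08881.
CI: 0.83158 ± 0.08881 = (0.7428, 0.9204).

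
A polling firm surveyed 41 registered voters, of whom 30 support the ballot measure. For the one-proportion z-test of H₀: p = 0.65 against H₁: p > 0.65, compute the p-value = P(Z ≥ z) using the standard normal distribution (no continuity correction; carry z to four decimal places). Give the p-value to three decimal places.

p-value = 0.136

The sample proportion is 30/41 = 0.73171.
SE₀ = √(0.65·0.35/41) = 0.074490.
z = (p̂ − p₀)/SE = (30/41 − 0.65)/0.074490 ≈ 1.0969.
p-value = P(Z ≥ z) with z = 1.0969 → 0.136.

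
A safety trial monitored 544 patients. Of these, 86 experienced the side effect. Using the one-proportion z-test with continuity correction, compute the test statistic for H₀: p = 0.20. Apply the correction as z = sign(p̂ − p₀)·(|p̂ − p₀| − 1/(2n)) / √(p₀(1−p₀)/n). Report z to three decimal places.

Sample proportion p̂ = 86/544 = 0.15809. p̂ − p₀ = -0.041912.
Continuity correction 1/(2n) = 1/1088 = 0.000919.
Corrected numerator: |-0.041912| − 0.000919 = 0.040993.
Under H₀, SE = √(p₀(1−p₀)/n) = √(0.20·0.80/544) = √0.000294118 = 0.017150.
z = (−)0.040993/0.017150 = -2.390.

z = -2.390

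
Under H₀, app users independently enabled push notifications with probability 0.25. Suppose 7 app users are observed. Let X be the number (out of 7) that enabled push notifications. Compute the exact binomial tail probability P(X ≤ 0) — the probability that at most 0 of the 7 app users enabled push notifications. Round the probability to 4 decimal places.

P = 0.1335

X ~ Binomial(n=7, p=0.25).
P(X ≤ 0) = C(7,0)·0.25^0·0.75^7.
= 0.133484 = 0.1335.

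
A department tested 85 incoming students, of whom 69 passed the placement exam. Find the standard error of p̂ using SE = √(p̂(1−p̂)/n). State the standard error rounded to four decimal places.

With x = 69 successes in n = 85, p̂ = 0.81176.
p̂(1−p̂) = 0.81176·0.18824 = 0.152806.
Dividing by n and taking the root: √0.001797718 = 0.0424.

SE = 0.0424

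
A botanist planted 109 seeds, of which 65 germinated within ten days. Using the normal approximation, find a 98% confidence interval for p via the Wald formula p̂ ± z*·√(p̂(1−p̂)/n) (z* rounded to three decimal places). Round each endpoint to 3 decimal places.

(0.487, 0.706)

p̂ = 65/109 = 0.59633.
SE(p̂) = √(0.59633·0.40367/109) = 0.046994.
The 98% critical value is z* = 2.326.
Margin of error: 2.326 × 0.046994 = 0.10931.
So the interval runs from 0.487 to 0.706.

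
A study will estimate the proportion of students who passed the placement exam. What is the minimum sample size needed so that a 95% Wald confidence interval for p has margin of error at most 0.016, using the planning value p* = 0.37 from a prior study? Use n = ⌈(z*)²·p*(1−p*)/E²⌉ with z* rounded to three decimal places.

The 95% critical value is z* = 1.960.
p*(1−p*) = 0.2331.
Required n before rounding: 3.841600 × 0.2331 / 0.016² = 3497.957.
⌈3497.957⌉ = 3498.

n = 3498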